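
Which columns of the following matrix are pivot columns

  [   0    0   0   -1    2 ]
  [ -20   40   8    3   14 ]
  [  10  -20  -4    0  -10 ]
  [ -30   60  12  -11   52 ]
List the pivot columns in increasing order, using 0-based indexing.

ρ1 <-> ρ2
  [ -20   40   8    3   14 ]
  [   0    0   0   -1    2 ]
  [  10  -20  -4    0  -10 ]
  [ -30   60  12  -11   52 ]
ρ1 ← -1/20·ρ1
  [   1   -2  -2/5  -3/20  -7/10 ]
  [   0    0     0     -1      2 ]
  [  10  -20    -4      0    -10 ]
  [ -30   60    12    -11     52 ]
ρ3 ← ρ3 − 10·ρ1
  [   1  -2  -2/5  -3/20  -7/10 ]
  [   0   0     0     -1      2 ]
  [   0   0     0    3/2     -3 ]
  [ -30  60    12    -11     52 ]
ρ4 ← ρ4 + 30·ρ1
  [ 1  -2  -2/5  -3/20  -7/10 ]
  [ 0   0     0     -1      2 ]
  [ 0   0     0    3/2     -3 ]
  [ 0   0     0  -31/2     31 ]
ρ2 ← -1·ρ2
  [ 1  -2  -2/5  -3/20  -7/10 ]
  [ 0   0     0      1     -2 ]
  [ 0   0     0    3/2     -3 ]
  [ 0   0     0  -31/2     31 ]
ρ3 ← ρ3 − 3/2·ρ2
  [ 1  -2  -2/5  -3/20  -7/10 ]
  [ 0   0     0      1     -2 ]
  [ 0   0     0      0      0 ]
  [ 0   0     0  -31/2     31 ]
ρ4 ← ρ4 + 31/2·ρ2
  [ 1  -2  -2/5  -3/20  -7/10 ]
  [ 0   0     0      1     -2 ]
  [ 0   0     0      0      0 ]
  [ 0   0     0      0      0 ]
ρ1 ← ρ1 + 3/20·ρ2
  [ 1  -2  -2/5  0  -1 ]
  [ 0   0     0  1  -2 ]
  [ 0   0     0  0   0 ]
  [ 0   0     0  0   0 ]
Pivot columns are the columns containing a leading 1.

0, 3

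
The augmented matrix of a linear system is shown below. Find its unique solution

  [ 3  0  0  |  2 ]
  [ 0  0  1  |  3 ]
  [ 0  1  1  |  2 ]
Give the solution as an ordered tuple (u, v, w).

(2/3, -1, 3)

Multiply ρ1 by 1/3.
  [ 1  0  0  |  2/3 ]
  [ 0  0  1  |    3 ]
  [ 0  1  1  |    2 ]
Swap ρ2 and ρ3.
  [ 1  0  0  |  2/3 ]
  [ 0  1  1  |    2 ]
  [ 0  0  1  |    3 ]
Subtract ρ3 from ρ2.
  [ 1  0  0  |  2/3 ]
  [ 0  1  0  |   -1 ]
  [ 0  0  1  |    3 ]
Reading off the last column: u = 2/3, v = -1, w = 3.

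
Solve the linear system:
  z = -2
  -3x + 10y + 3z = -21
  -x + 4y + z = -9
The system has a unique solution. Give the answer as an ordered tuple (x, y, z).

(-5, -3, -2)

Form the augmented matrix and row-reduce:
  [  0   0  1  |   -2 ]
  [ -3  10  3  |  -21 ]
  [ -1   4  1  |   -9 ]
R1 <-> R2
  [ -3  10  3  |  -21 ]
  [  0   0  1  |   -2 ]
  [ -1   4  1  |   -9 ]
R1 -> -1/3·R1
  [  1  -10/3  -1  |   7 ]
  [  0      0   1  |  -2 ]
  [ -1      4   1  |  -9 ]
R3 -> R3 + R1
  [ 1  -10/3  -1  |   7 ]
  [ 0      0   1  |  -2 ]
  [ 0    2/3   0  |  -2 ]
R2 <-> R3
  [ 1  -10/3  -1  |   7 ]
  [ 0    2/3   0  |  -2 ]
  [ 0      0   1  |  -2 ]
R2 -> 3/2·R2
  [ 1  -10/3  -1  |   7 ]
  [ 0      1   0  |  -3 ]
  [ 0      0   1  |  -2 ]
R1 -> R1 + R3
  [ 1  -10/3  0  |   5 ]
  [ 0      1  0  |  -3 ]
  [ 0      0  1  |  -2 ]
R1 -> R1 + 10/3·R2
  [ 1  0  0  |  -5 ]
  [ 0  1  0  |  -3 ]
  [ 0  0  1  |  -2 ]
Reading off the last column: x = -5, y = -3, z = -2.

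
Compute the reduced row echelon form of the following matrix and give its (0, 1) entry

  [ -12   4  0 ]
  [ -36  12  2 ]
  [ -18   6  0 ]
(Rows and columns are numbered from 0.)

R1 → -1/12·R1
  [   1  -1/3  0 ]
  [ -36    12  2 ]
  [ -18     6  0 ]
R2 → R2 + 36·R1
  [   1  -1/3  0 ]
  [   0     0  2 ]
  [ -18     6  0 ]
R3 → R3 + 18·R1
  [ 1  -1/3  0 ]
  [ 0     0  2 ]
  [ 0     0  0 ]
R2 → 1/2·R2
  [ 1  -1/3  0 ]
  [ 0     0  1 ]
  [ 0     0  0 ]

-1/3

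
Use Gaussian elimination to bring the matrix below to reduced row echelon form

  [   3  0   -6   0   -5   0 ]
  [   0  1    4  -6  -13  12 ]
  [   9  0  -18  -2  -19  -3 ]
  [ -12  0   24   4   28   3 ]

R1 ← 1/3·R1
  [   1  0   -2   0  -5/3   0 ]
  [   0  1    4  -6   -13  12 ]
  [   9  0  -18  -2   -19  -3 ]
  [ -12  0   24   4    28   3 ]
R3 ← R3 − 9·R1
  [   1  0  -2   0  -5/3   0 ]
  [   0  1   4  -6   -13  12 ]
  [   0  0   0  -2    -4  -3 ]
  [ -12  0  24   4    28   3 ]
R4 ← R4 + 12·R1
  [ 1  0  -2   0  -5/3   0 ]
  [ 0  1   4  -6   -13  12 ]
  [ 0  0   0  -2    -4  -3 ]
  [ 0  0   0   4     8   3 ]
R3 ← -1/2·R3
  [ 1  0  -2   0  -5/3    0 ]
  [ 0  1   4  -6   -13   12 ]
  [ 0  0   0   1     2  3/2 ]
  [ 0  0   0   4     8    3 ]
R4 ← R4 − 4·R3
  [ 1  0  -2   0  -5/3    0 ]
  [ 0  1   4  -6   -13   12 ]
  [ 0  0   0   1     2  3/2 ]
  [ 0  0   0   0     0   -3 ]
R4 ← -1/3·R4
  [ 1  0  -2   0  -5/3    0 ]
  [ 0  1   4  -6   -13   12 ]
  [ 0  0   0   1     2  3/2 ]
  [ 0  0   0   0     0    1 ]
R3 ← R3 − 3/2·R4
  [ 1  0  -2   0  -5/3   0 ]
  [ 0  1   4  -6   -13  12 ]
  [ 0  0   0   1     2   0 ]
  [ 0  0   0   0     0   1 ]
R2 ← R2 − 12·R4
  [ 1  0  -2   0  -5/3  0 ]
  [ 0  1   4  -6   -13  0 ]
  [ 0  0   0   1     2  0 ]
  [ 0  0   0   0     0  1 ]
R2 ← R2 + 6·R3
  [ 1  0  -2  0  -5/3  0 ]
  [ 0  1   4  0    -1  0 ]
  [ 0  0   0  1     2  0 ]
  [ 0  0   0  0     0  1 ]

[[1, 0, -2, 0, -5/3, 0], [0, 1, 4, 0, -1, 0], [0, 0, 0, 1, 2, 0], [0, 0, 0, 0, 0, 1]]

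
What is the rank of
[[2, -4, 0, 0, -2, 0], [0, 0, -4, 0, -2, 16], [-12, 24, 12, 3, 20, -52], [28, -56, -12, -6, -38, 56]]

rank = 3

R1 → 1/2·R1
  [   1   -2    0   0   -1    0 ]
  [   0    0   -4   0   -2   16 ]
  [ -12   24   12   3   20  -52 ]
  [  28  -56  -12  -6  -38   56 ]
R3 → R3 + 12·R1
  [  1   -2    0   0   -1    0 ]
  [  0    0   -4   0   -2   16 ]
  [  0    0   12   3    8  -52 ]
  [ 28  -56  -12  -6  -38   56 ]
R4 → R4 − 28·R1
  [ 1  -2    0   0   -1    0 ]
  [ 0   0   -4   0   -2   16 ]
  [ 0   0   12   3    8  -52 ]
  [ 0   0  -12  -6  -10   56 ]
R2 → -1/4·R2
  [ 1  -2    0   0   -1    0 ]
  [ 0   0    1   0  1/2   -4 ]
  [ 0   0   12   3    8  -52 ]
  [ 0   0  -12  -6  -10   56 ]
R3 → R3 − 12·R2
  [ 1  -2    0   0   -1   0 ]
  [ 0   0    1   0  1/2  -4 ]
  [ 0   0    0   3    2  -4 ]
  [ 0   0  -12  -6  -10  56 ]
R4 → R4 + 12·R2
  [ 1  -2  0   0   -1   0 ]
  [ 0   0  1   0  1/2  -4 ]
  [ 0   0  0   3    2  -4 ]
  [ 0   0  0  -6   -4   8 ]
R3 → 1/3·R3
  [ 1  -2  0   0   -1     0 ]
  [ 0   0  1   0  1/2    -4 ]
  [ 0   0  0   1  2/3  -4/3 ]
  [ 0   0  0  -6   -4     8 ]
R4 → R4 + 6·R3
  [ 1  -2  0  0   -1     0 ]
  [ 0   0  1  0  1/2    -4 ]
  [ 0   0  0  1  2/3  -4/3 ]
  [ 0   0  0  0    0     0 ]
The reduced form has 3 nonzero rows.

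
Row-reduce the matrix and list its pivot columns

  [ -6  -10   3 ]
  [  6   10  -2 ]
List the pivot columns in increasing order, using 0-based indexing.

0, 2

r1 -> -1/6·r1
  [ 1  5/3  -1/2 ]
  [ 6   10    -2 ]
r2 -> r2 − 6·r1
  [ 1  5/3  -1/2 ]
  [ 0    0     1 ]
r1 -> r1 + 1/2·r2
  [ 1  5/3  0 ]
  [ 0    0  1 ]
Pivot columns are the columns containing a leading 1.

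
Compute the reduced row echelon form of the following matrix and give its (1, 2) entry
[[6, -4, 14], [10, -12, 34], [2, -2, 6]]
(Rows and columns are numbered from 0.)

R1 ← 1/6·R1
  [  1  -2/3  7/3 ]
  [ 10   -12   34 ]
  [  2    -2    6 ]
R2 ← R2 − 10·R1
  [ 1   -2/3   7/3 ]
  [ 0  -16/3  32/3 ]
  [ 2     -2     6 ]
R3 ← R3 − 2·R1
  [ 1   -2/3   7/3 ]
  [ 0  -16/3  32/3 ]
  [ 0   -2/3   4/3 ]
R2 ← -3/16·R2
  [ 1  -2/3  7/3 ]
  [ 0     1   -2 ]
  [ 0  -2/3  4/3 ]
R3 ← R3 + 2/3·R2
  [ 1  -2/3  7/3 ]
  [ 0     1   -2 ]
  [ 0     0    0 ]
R1 ← R1 + 2/3·R2
  [ 1  0   1 ]
  [ 0  1  -2 ]
  [ 0  0   0 ]

-2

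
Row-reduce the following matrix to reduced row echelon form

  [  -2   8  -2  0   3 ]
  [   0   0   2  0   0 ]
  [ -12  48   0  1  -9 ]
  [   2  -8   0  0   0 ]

R1 ← -1/2·R1
  [   1  -4  1  0  -3/2 ]
  [   0   0  2  0     0 ]
  [ -12  48  0  1    -9 ]
  [   2  -8  0  0     0 ]
R3 ← R3 + 12·R1
  [ 1  -4   1  0  -3/2 ]
  [ 0   0   2  0     0 ]
  [ 0   0  12  1   -27 ]
  [ 2  -8   0  0     0 ]
R4 ← R4 − 2·R1
  [ 1  -4   1  0  -3/2 ]
  [ 0   0   2  0     0 ]
  [ 0   0  12  1   -27 ]
  [ 0   0  -2  0     3 ]
R2 ← 1/2·R2
  [ 1  -4   1  0  -3/2 ]
  [ 0   0   1  0     0 ]
  [ 0   0  12  1   -27 ]
  [ 0   0  -2  0     3 ]
R3 ← R3 − 12·R2
  [ 1  -4   1  0  -3/2 ]
  [ 0   0   1  0     0 ]
  [ 0   0   0  1   -27 ]
  [ 0   0  -2  0     3 ]
R4 ← R4 + 2·R2
  [ 1  -4  1  0  -3/2 ]
  [ 0   0  1  0     0 ]
  [ 0   0  0  1   -27 ]
  [ 0   0  0  0     3 ]
R4 ← 1/3·R4
  [ 1  -4  1  0  -3/2 ]
  [ 0   0  1  0     0 ]
  [ 0   0  0  1   -27 ]
  [ 0   0  0  0     1 ]
R3 ← R3 + 27·R4
  [ 1  -4  1  0  -3/2 ]
  [ 0   0  1  0     0 ]
  [ 0   0  0  1     0 ]
  [ 0   0  0  0     1 ]
R1 ← R1 + 3/2·R4
  [ 1  -4  1  0  0 ]
  [ 0   0  1  0  0 ]
  [ 0   0  0  1  0 ]
  [ 0   0  0  0  1 ]
R1 ← R1 − R2
  [ 1  -4  0  0  0 ]
  [ 0   0  1  0  0 ]
  [ 0   0  0  1  0 ]
  [ 0   0  0  0  1 ]

[[1, -4, 0, 0, 0], [0, 0, 1, 0, 0], [0, 0, 0, 1, 0], [0, 0, 0, 0, 1]]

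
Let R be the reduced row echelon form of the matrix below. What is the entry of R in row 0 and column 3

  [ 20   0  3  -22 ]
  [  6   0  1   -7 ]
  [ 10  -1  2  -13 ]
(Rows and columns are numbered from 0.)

-1/2

R1 := 1/20·R1
  [  1   0  3/20  -11/10 ]
  [  6   0     1      -7 ]
  [ 10  -1     2     -13 ]
R2 := R2 − 6·R1
  [  1   0  3/20  -11/10 ]
  [  0   0  1/10    -2/5 ]
  [ 10  -1     2     -13 ]
R3 := R3 − 10·R1
  [ 1   0  3/20  -11/10 ]
  [ 0   0  1/10    -2/5 ]
  [ 0  -1   1/2      -2 ]
R2 <=> R3
  [ 1   0  3/20  -11/10 ]
  [ 0  -1   1/2      -2 ]
  [ 0   0  1/10    -2/5 ]
R2 := -1·R2
  [ 1  0  3/20  -11/10 ]
  [ 0  1  -1/2       2 ]
  [ 0  0  1/10    -2/5 ]
R3 := 10·R3
  [ 1  0  3/20  -11/10 ]
  [ 0  1  -1/2       2 ]
  [ 0  0     1      -4 ]
R2 := R2 + 1/2·R3
  [ 1  0  3/20  -11/10 ]
  [ 0  1     0       0 ]
  [ 0  0     1      -4 ]
R1 := R1 − 3/20·R3
  [ 1  0  0  -1/2 ]
  [ 0  1  0     0 ]
  [ 0  0  1    -4 ]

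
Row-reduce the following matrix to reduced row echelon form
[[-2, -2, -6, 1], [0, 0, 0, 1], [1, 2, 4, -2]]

Multiply R1 by -1/2.
Subtract R1 from R3.
Swap R2 and R3.
Add 3/2 times R3 to R2.
Add 1/2 times R3 to R1.
Subtract R2 from R1.

[[1, 0, 2, 0], [0, 1, 1, 0], [0, 0, 0, 1]]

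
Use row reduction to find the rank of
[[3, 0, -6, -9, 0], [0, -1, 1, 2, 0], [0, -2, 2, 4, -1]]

rank = 3

ρ1 ← 1/3·ρ1
  [ 1   0  -2  -3   0 ]
  [ 0  -1   1   2   0 ]
  [ 0  -2   2   4  -1 ]
ρ2 ← -1·ρ2
  [ 1   0  -2  -3   0 ]
  [ 0   1  -1  -2   0 ]
  [ 0  -2   2   4  -1 ]
ρ3 ← ρ3 + 2·ρ2
  [ 1  0  -2  -3   0 ]
  [ 0  1  -1  -2   0 ]
  [ 0  0   0   0  -1 ]
ρ3 ← -1·ρ3
  [ 1  0  -2  -3  0 ]
  [ 0  1  -1  -2  0 ]
  [ 0  0   0   0  1 ]
The reduced form has 3 nonzero rows.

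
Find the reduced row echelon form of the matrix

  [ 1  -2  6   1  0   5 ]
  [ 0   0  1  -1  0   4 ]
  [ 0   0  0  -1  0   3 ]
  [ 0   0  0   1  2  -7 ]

[[1, -2, 0, 0, 0, 2], [0, 0, 1, 0, 0, 1], [0, 0, 0, 1, 0, -3], [0, 0, 0, 0, 1, -2]]

R3 -> -1·R3
  [ 1  -2  6   1  0   5 ]
  [ 0   0  1  -1  0   4 ]
  [ 0   0  0   1  0  -3 ]
  [ 0   0  0   1  2  -7 ]
R4 -> R4 − R3
  [ 1  -2  6   1  0   5 ]
  [ 0   0  1  -1  0   4 ]
  [ 0   0  0   1  0  -3 ]
  [ 0   0  0   0  2  -4 ]
R4 -> 1/2·R4
  [ 1  -2  6   1  0   5 ]
  [ 0   0  1  -1  0   4 ]
  [ 0   0  0   1  0  -3 ]
  [ 0   0  0   0  1  -2 ]
R2 -> R2 + R3
  [ 1  -2  6  1  0   5 ]
  [ 0   0  1  0  0   1 ]
  [ 0   0  0  1  0  -3 ]
  [ 0   0  0  0  1  -2 ]
R1 -> R1 − R3
  [ 1  -2  6  0  0   8 ]
  [ 0   0  1  0  0   1 ]
  [ 0   0  0  1  0  -3 ]
  [ 0   0  0  0  1  -2 ]
R1 -> R1 − 6·R2
  [ 1  -2  0  0  0   2 ]
  [ 0   0  1  0  0   1 ]
  [ 0   0  0  1  0  -3 ]
  [ 0   0  0  0  1  -2 ]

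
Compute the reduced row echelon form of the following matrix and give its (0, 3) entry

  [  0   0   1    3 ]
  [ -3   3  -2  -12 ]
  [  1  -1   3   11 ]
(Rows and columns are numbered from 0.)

r1 <=> r2
  [ -3   3  -2  -12 ]
  [  0   0   1    3 ]
  [  1  -1   3   11 ]
r1 → -1/3·r1
  [ 1  -1  2/3   4 ]
  [ 0   0    1   3 ]
  [ 1  -1    3  11 ]
r3 → r3 − r1
  [ 1  -1  2/3  4 ]
  [ 0   0    1  3 ]
  [ 0   0  7/3  7 ]
r3 → r3 − 7/3·r2
  [ 1  -1  2/3  4 ]
  [ 0   0    1  3 ]
  [ 0   0    0  0 ]
r1 → r1 − 2/3·r2
  [ 1  -1  0  2 ]
  [ 0   0  1  3 ]
  [ 0   0  0  0 ]

2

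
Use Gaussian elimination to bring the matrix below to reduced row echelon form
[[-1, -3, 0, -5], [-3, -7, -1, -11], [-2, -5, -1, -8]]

[[1, 0, 0, -1], [0, 1, 0, 2], [0, 0, 1, 0]]

R1 ← -1·R1
  [  1   3   0    5 ]
  [ -3  -7  -1  -11 ]
  [ -2  -5  -1   -8 ]
R2 ← R2 + 3·R1
  [  1   3   0   5 ]
  [  0   2  -1   4 ]
  [ -2  -5  -1  -8 ]
R3 ← R3 + 2·R1
  [ 1  3   0  5 ]
  [ 0  2  -1  4 ]
  [ 0  1  -1  2 ]
R2 ← 1/2·R2
  [ 1  3     0  5 ]
  [ 0  1  -1/2  2 ]
  [ 0  1    -1  2 ]
R3 ← R3 − R2
  [ 1  3     0  5 ]
  [ 0  1  -1/2  2 ]
  [ 0  0  -1/2  0 ]
R3 ← -2·R3
  [ 1  3     0  5 ]
  [ 0  1  -1/2  2 ]
  [ 0  0     1  0 ]
R2 ← R2 + 1/2·R3
  [ 1  3  0  5 ]
  [ 0  1  0  2 ]
  [ 0  0  1  0 ]
R1 ← R1 − 3·R2
  [ 1  0  0  -1 ]
  [ 0  1  0   2 ]
  [ 0  0  1   0 ]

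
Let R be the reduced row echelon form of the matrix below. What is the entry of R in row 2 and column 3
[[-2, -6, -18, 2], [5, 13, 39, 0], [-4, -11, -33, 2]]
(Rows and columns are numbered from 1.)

3

R1 := -1/2·R1
  [  1    3    9  -1 ]
  [  5   13   39   0 ]
  [ -4  -11  -33   2 ]
R2 := R2 − 5·R1
  [  1    3    9  -1 ]
  [  0   -2   -6   5 ]
  [ -4  -11  -33   2 ]
R3 := R3 + 4·R1
  [ 1   3   9  -1 ]
  [ 0  -2  -6   5 ]
  [ 0   1   3  -2 ]
R2 := -1/2·R2
  [ 1  3  9    -1 ]
  [ 0  1  3  -5/2 ]
  [ 0  1  3    -2 ]
R3 := R3 − R2
  [ 1  3  9    -1 ]
  [ 0  1  3  -5/2 ]
  [ 0  0  0   1/2 ]
R3 := 2·R3
  [ 1  3  9    -1 ]
  [ 0  1  3  -5/2 ]
  [ 0  0  0     1 ]
R2 := R2 + 5/2·R3
  [ 1  3  9  -1 ]
  [ 0  1  3   0 ]
  [ 0  0  0   1 ]
R1 := R1 + R3
  [ 1  3  9  0 ]
  [ 0  1  3  0 ]
  [ 0  0  0  1 ]
R1 := R1 − 3·R2
  [ 1  0  0  0 ]
  [ 0  1  3  0 ]
  [ 0  0  0  1 ]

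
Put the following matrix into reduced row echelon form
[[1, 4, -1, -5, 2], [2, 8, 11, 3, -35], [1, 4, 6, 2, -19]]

[[1, 4, 0, -4, -1], [0, 0, 1, 1, -3], [0, 0, 0, 0, 0]]

ρ2 := ρ2 − 2·ρ1
ρ3 := ρ3 − ρ1
ρ2 := 1/13·ρ2
ρ3 := ρ3 − 7·ρ2
ρ1 := ρ1 + ρ2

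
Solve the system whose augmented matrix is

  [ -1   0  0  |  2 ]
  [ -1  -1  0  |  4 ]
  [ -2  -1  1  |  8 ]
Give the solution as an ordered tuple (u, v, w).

(-2, -2, 2)

Multiply ρ1 by -1.
Add ρ1 to ρ2.
Add 2 times ρ1 to ρ3.
Multiply ρ2 by -1.
Add ρ2 to ρ3.
Reading off the last column: u = -2, v = -2, w = 2.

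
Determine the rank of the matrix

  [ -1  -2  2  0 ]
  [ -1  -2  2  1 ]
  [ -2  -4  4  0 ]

R1 -> -1·R1
  [  1   2  -2  0 ]
  [ -1  -2   2  1 ]
  [ -2  -4   4  0 ]
R2 -> R2 + R1
  [  1   2  -2  0 ]
  [  0   0   0  1 ]
  [ -2  -4   4  0 ]
R3 -> R3 + 2·R1
  [ 1  2  -2  0 ]
  [ 0  0   0  1 ]
  [ 0  0   0  0 ]
The reduced form has 2 nonzero rows.

rank = 2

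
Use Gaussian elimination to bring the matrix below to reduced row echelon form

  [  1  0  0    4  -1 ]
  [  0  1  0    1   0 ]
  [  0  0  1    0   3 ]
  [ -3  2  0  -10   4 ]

[[1, 0, 0, 4, 0], [0, 1, 0, 1, 0], [0, 0, 1, 0, 0], [0, 0, 0, 0, 1]]

r4 -> r4 + 3·r1
  [ 1  0  0  4  -1 ]
  [ 0  1  0  1   0 ]
  [ 0  0  1  0   3 ]
  [ 0  2  0  2   1 ]
r4 -> r4 − 2·r2
  [ 1  0  0  4  -1 ]
  [ 0  1  0  1   0 ]
  [ 0  0  1  0   3 ]
  [ 0  0  0  0   1 ]
r3 -> r3 − 3·r4
  [ 1  0  0  4  -1 ]
  [ 0  1  0  1   0 ]
  [ 0  0  1  0   0 ]
  [ 0  0  0  0   1 ]
r1 -> r1 + r4
  [ 1  0  0  4  0 ]
  [ 0  1  0  1  0 ]
  [ 0  0  1  0  0 ]
  [ 0  0  0  0  1 ]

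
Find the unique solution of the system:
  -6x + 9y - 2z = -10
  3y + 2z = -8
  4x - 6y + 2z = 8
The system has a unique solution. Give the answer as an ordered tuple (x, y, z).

Form the augmented matrix and row-reduce:
  [ -6   9  -2  |  -10 ]
  [  0   3   2  |   -8 ]
  [  4  -6   2  |    8 ]
ρ1 → -1/6·ρ1
  [ 1  -3/2  1/3  |  5/3 ]
  [ 0     3    2  |   -8 ]
  [ 4    -6    2  |    8 ]
ρ3 → ρ3 − 4·ρ1
  [ 1  -3/2  1/3  |  5/3 ]
  [ 0     3    2  |   -8 ]
  [ 0     0  2/3  |  4/3 ]
ρ2 → 1/3·ρ2
  [ 1  -3/2  1/3  |   5/3 ]
  [ 0     1  2/3  |  -8/3 ]
  [ 0     0  2/3  |   4/3 ]
ρ3 → 3/2·ρ3
  [ 1  -3/2  1/3  |   5/3 ]
  [ 0     1  2/3  |  -8/3 ]
  [ 0     0    1  |     2 ]
ρ2 → ρ2 − 2/3·ρ3
  [ 1  -3/2  1/3  |  5/3 ]
  [ 0     1    0  |   -4 ]
  [ 0     0    1  |    2 ]
ρ1 → ρ1 − 1/3·ρ3
  [ 1  -3/2  0  |   1 ]
  [ 0     1  0  |  -4 ]
  [ 0     0  1  |   2 ]
ρ1 → ρ1 + 3/2·ρ2
  [ 1  0  0  |  -5 ]
  [ 0  1  0  |  -4 ]
  [ 0  0  1  |   2 ]
Reading off the last column: x = -5, y = -4, z = 2.

(-5, -4, 2)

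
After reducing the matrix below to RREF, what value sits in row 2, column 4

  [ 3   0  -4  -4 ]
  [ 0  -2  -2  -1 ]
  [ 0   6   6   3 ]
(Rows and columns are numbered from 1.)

r1 -> 1/3·r1
  [ 1   0  -4/3  -4/3 ]
  [ 0  -2    -2    -1 ]
  [ 0   6     6     3 ]
r2 -> -1/2·r2
  [ 1  0  -4/3  -4/3 ]
  [ 0  1     1   1/2 ]
  [ 0  6     6     3 ]
r3 -> r3 − 6·r2
  [ 1  0  -4/3  -4/3 ]
  [ 0  1     1   1/2 ]
  [ 0  0     0     0 ]

1/2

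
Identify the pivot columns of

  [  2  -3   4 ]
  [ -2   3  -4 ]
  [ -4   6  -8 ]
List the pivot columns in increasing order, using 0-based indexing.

0

Multiply ρ1 by 1/2.
  [  1  -3/2   2 ]
  [ -2     3  -4 ]
  [ -4     6  -8 ]
Add 2 times ρ1 to ρ2.
  [  1  -3/2   2 ]
  [  0     0   0 ]
  [ -4     6  -8 ]
Add 4 times ρ1 to ρ3.
  [ 1  -3/2  2 ]
  [ 0     0  0 ]
  [ 0     0  0 ]
Pivot columns are the columns containing a leading 1.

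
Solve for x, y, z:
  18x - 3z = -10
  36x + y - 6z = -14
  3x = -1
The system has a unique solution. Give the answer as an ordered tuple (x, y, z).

(-1/3, 6, 4/3)

Form the augmented matrix and row-reduce:
  [ 18  0  -3  |  -10 ]
  [ 36  1  -6  |  -14 ]
  [  3  0   0  |   -1 ]
r1 → 1/18·r1
  [  1  0  -1/6  |  -5/9 ]
  [ 36  1    -6  |   -14 ]
  [  3  0     0  |    -1 ]
r2 → r2 − 36·r1
  [ 1  0  -1/6  |  -5/9 ]
  [ 0  1     0  |     6 ]
  [ 3  0     0  |    -1 ]
r3 → r3 − 3·r1
  [ 1  0  -1/6  |  -5/9 ]
  [ 0  1     0  |     6 ]
  [ 0  0   1/2  |   2/3 ]
r3 → 2·r3
  [ 1  0  -1/6  |  -5/9 ]
  [ 0  1     0  |     6 ]
  [ 0  0     1  |   4/3 ]
r1 → r1 + 1/6·r3
  [ 1  0  0  |  -1/3 ]
  [ 0  1  0  |     6 ]
  [ 0  0  1  |   4/3 ]
Reading off the last column: x = -1/3, y = 6, z = 4/3.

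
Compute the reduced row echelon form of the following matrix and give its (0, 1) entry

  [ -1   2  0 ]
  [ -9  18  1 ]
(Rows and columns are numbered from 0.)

-2

ρ1 ← -1·ρ1
ρ2 ← ρ2 + 9·ρ1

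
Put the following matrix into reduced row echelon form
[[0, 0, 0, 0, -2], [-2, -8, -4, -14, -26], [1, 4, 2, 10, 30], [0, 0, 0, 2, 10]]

[[1, 4, 2, 0, 0], [0, 0, 0, 1, 0], [0, 0, 0, 0, 1], [0, 0, 0, 0, 0]]

R1 <-> R2
R1 ← -1/2·R1
R3 ← R3 − R1
R2 <-> R3
R2 ← 1/3·R2
R4 ← R4 − 2·R2
R3 ← -1/2·R3
R4 ← R4 + 4/3·R3
R2 ← R2 − 17/3·R3
R1 ← R1 − 13·R3
R1 ← R1 − 7·R2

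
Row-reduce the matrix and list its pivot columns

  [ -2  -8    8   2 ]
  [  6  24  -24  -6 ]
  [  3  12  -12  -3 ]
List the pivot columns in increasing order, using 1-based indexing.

Multiply R1 by -1/2.
  [ 1   4   -4  -1 ]
  [ 6  24  -24  -6 ]
  [ 3  12  -12  -3 ]
Subtract 6 times R1 from R2.
  [ 1   4   -4  -1 ]
  [ 0   0    0   0 ]
  [ 3  12  -12  -3 ]
Subtract 3 times R1 from R3.
  [ 1  4  -4  -1 ]
  [ 0  0   0   0 ]
  [ 0  0   0   0 ]
Pivot columns are the columns containing a leading 1.

1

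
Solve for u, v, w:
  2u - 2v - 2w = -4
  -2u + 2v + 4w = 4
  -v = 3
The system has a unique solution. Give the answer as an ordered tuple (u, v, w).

(-5, -3, 0)

Form the augmented matrix and row-reduce:
  [  2  -2  -2  |  -4 ]
  [ -2   2   4  |   4 ]
  [  0  -1   0  |   3 ]
Multiply ρ1 by 1/2.
  [  1  -1  -1  |  -2 ]
  [ -2   2   4  |   4 ]
  [  0  -1   0  |   3 ]
Add 2 times ρ1 to ρ2.
  [ 1  -1  -1  |  -2 ]
  [ 0   0   2  |   0 ]
  [ 0  -1   0  |   3 ]
Swap ρ2 and ρ3.
  [ 1  -1  -1  |  -2 ]
  [ 0  -1   0  |   3 ]
  [ 0   0   2  |   0 ]
Multiply ρ2 by -1.
  [ 1  -1  -1  |  -2 ]
  [ 0   1   0  |  -3 ]
  [ 0   0   2  |   0 ]
Multiply ρ3 by 1/2.
  [ 1  -1  -1  |  -2 ]
  [ 0   1   0  |  -3 ]
  [ 0   0   1  |   0 ]
Add ρ3 to ρ1.
  [ 1  -1  0  |  -2 ]
  [ 0   1  0  |  -3 ]
  [ 0   0  1  |   0 ]
Add ρ2 to ρ1.
  [ 1  0  0  |  -5 ]
  [ 0  1  0  |  -3 ]
  [ 0  0  1  |   0 ]
Reading off the last column: u = -5, v = -3, w = 0.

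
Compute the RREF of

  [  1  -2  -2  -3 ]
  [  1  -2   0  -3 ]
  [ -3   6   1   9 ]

[[1, -2, 0, -3], [0, 0, 1, 0], [0, 0, 0, 0]]

r2 → r2 − r1
r3 → r3 + 3·r1
r2 → 1/2·r2
r3 → r3 + 5·r2
r1 → r1 + 2·r2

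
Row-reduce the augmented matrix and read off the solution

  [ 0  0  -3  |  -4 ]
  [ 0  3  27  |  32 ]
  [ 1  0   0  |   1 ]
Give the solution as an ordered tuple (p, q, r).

(1, -4/3, 4/3)

Swap R1 and R3.
  [ 1  0   0  |   1 ]
  [ 0  3  27  |  32 ]
  [ 0  0  -3  |  -4 ]
Multiply R2 by 1/3.
  [ 1  0   0  |     1 ]
  [ 0  1   9  |  32/3 ]
  [ 0  0  -3  |    -4 ]
Multiply R3 by -1/3.
  [ 1  0  0  |     1 ]
  [ 0  1  9  |  32/3 ]
  [ 0  0  1  |   4/3 ]
Subtract 9 times R3 from R2.
  [ 1  0  0  |     1 ]
  [ 0  1  0  |  -4/3 ]
  [ 0  0  1  |   4/3 ]
Reading off the last column: p = 1, q = -4/3, r = 4/3.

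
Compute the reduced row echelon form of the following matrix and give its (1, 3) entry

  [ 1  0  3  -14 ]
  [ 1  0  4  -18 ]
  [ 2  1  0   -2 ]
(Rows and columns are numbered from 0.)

r2 -> r2 − r1
r3 -> r3 − 2·r1
r2 <-> r3
r2 -> r2 + 6·r3
r1 -> r1 − 3·r3

2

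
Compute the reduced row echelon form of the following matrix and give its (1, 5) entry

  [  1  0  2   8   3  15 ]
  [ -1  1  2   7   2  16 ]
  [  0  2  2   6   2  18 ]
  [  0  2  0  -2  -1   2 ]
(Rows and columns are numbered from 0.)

Add r1 to r2.
  [ 1  0  2   8   3  15 ]
  [ 0  1  4  15   5  31 ]
  [ 0  2  2   6   2  18 ]
  [ 0  2  0  -2  -1   2 ]
Subtract 2 times r2 from r3.
  [ 1  0   2    8   3   15 ]
  [ 0  1   4   15   5   31 ]
  [ 0  0  -6  -24  -8  -44 ]
  [ 0  2   0   -2  -1    2 ]
Subtract 2 times r2 from r4.
  [ 1  0   2    8    3   15 ]
  [ 0  1   4   15    5   31 ]
  [ 0  0  -6  -24   -8  -44 ]
  [ 0  0  -8  -32  -11  -60 ]
Multiply r3 by -1/6.
  [ 1  0   2    8    3    15 ]
  [ 0  1   4   15    5    31 ]
  [ 0  0   1    4  4/3  22/3 ]
  [ 0  0  -8  -32  -11   -60 ]
Add 8 times r3 to r4.
  [ 1  0  2   8     3    15 ]
  [ 0  1  4  15     5    31 ]
  [ 0  0  1   4   4/3  22/3 ]
  [ 0  0  0   0  -1/3  -4/3 ]
Multiply r4 by -3.
  [ 1  0  2   8    3    15 ]
  [ 0  1  4  15    5    31 ]
  [ 0  0  1   4  4/3  22/3 ]
  [ 0  0  0   0    1     4 ]
Subtract 4/3 times r4 from r3.
  [ 1  0  2   8  3  15 ]
  [ 0  1  4  15  5  31 ]
  [ 0  0  1   4  0   2 ]
  [ 0  0  0   0  1   4 ]
Subtract 5 times r4 from r2.
  [ 1  0  2   8  3  15 ]
  [ 0  1  4  15  0  11 ]
  [ 0  0  1   4  0   2 ]
  [ 0  0  0   0  1   4 ]
Subtract 3 times r4 from r1.
  [ 1  0  2   8  0   3 ]
  [ 0  1  4  15  0  11 ]
  [ 0  0  1   4  0   2 ]
  [ 0  0  0   0  1   4 ]
Subtract 4 times r3 from r2.
  [ 1  0  2   8  0  3 ]
  [ 0  1  0  -1  0  3 ]
  [ 0  0  1   4  0  2 ]
  [ 0  0  0   0  1  4 ]
Subtract 2 times r3 from r1.
  [ 1  0  0   0  0  -1 ]
  [ 0  1  0  -1  0   3 ]
  [ 0  0  1   4  0   2 ]
  [ 0  0  0   0  1   4 ]

3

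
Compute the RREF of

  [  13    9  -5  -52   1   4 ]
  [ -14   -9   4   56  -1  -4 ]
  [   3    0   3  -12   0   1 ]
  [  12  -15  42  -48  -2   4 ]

[[1, 0, 1, -4, 0, 0], [0, 1, -2, 0, 0, 0], [0, 0, 0, 0, 1, 0], [0, 0, 0, 0, 0, 1]]

ρ1 := 1/13·ρ1
  [   1  9/13  -5/13   -4  1/13  4/13 ]
  [ -14    -9      4   56    -1    -4 ]
  [   3     0      3  -12     0     1 ]
  [  12   -15     42  -48    -2     4 ]
ρ2 := ρ2 + 14·ρ1
  [  1  9/13   -5/13   -4  1/13  4/13 ]
  [  0  9/13  -18/13    0  1/13  4/13 ]
  [  3     0       3  -12     0     1 ]
  [ 12   -15      42  -48    -2     4 ]
ρ3 := ρ3 − 3·ρ1
  [  1    9/13   -5/13   -4   1/13  4/13 ]
  [  0    9/13  -18/13    0   1/13  4/13 ]
  [  0  -27/13   54/13    0  -3/13  1/13 ]
  [ 12     -15      42  -48     -2     4 ]
ρ4 := ρ4 − 12·ρ1
  [ 1     9/13   -5/13  -4    1/13  4/13 ]
  [ 0     9/13  -18/13   0    1/13  4/13 ]
  [ 0   -27/13   54/13   0   -3/13  1/13 ]
  [ 0  -303/13  606/13   0  -38/13  4/13 ]
ρ2 := 13/9·ρ2
  [ 1     9/13   -5/13  -4    1/13  4/13 ]
  [ 0        1      -2   0     1/9   4/9 ]
  [ 0   -27/13   54/13   0   -3/13  1/13 ]
  [ 0  -303/13  606/13   0  -38/13  4/13 ]
ρ3 := ρ3 + 27/13·ρ2
  [ 1     9/13   -5/13  -4    1/13  4/13 ]
  [ 0        1      -2   0     1/9   4/9 ]
  [ 0        0       0   0       0     1 ]
  [ 0  -303/13  606/13   0  -38/13  4/13 ]
ρ4 := ρ4 + 303/13·ρ2
  [ 1  9/13  -5/13  -4  1/13  4/13 ]
  [ 0     1     -2   0   1/9   4/9 ]
  [ 0     0      0   0     0     1 ]
  [ 0     0      0   0  -1/3  32/3 ]
ρ3 <-> ρ4
  [ 1  9/13  -5/13  -4  1/13  4/13 ]
  [ 0     1     -2   0   1/9   4/9 ]
  [ 0     0      0   0  -1/3  32/3 ]
  [ 0     0      0   0     0     1 ]
ρ3 := -3·ρ3
  [ 1  9/13  -5/13  -4  1/13  4/13 ]
  [ 0     1     -2   0   1/9   4/9 ]
  [ 0     0      0   0     1   -32 ]
  [ 0     0      0   0     0     1 ]
ρ3 := ρ3 + 32·ρ4
  [ 1  9/13  -5/13  -4  1/13  4/13 ]
  [ 0     1     -2   0   1/9   4/9 ]
  [ 0     0      0   0     1     0 ]
  [ 0     0      0   0     0     1 ]
ρ2 := ρ2 − 4/9·ρ4
  [ 1  9/13  -5/13  -4  1/13  4/13 ]
  [ 0     1     -2   0   1/9     0 ]
  [ 0     0      0   0     1     0 ]
  [ 0     0      0   0     0     1 ]
ρ1 := ρ1 − 4/13·ρ4
  [ 1  9/13  -5/13  -4  1/13  0 ]
  [ 0     1     -2   0   1/9  0 ]
  [ 0     0      0   0     1  0 ]
  [ 0     0      0   0     0  1 ]
ρ2 := ρ2 − 1/9·ρ3
  [ 1  9/13  -5/13  -4  1/13  0 ]
  [ 0     1     -2   0     0  0 ]
  [ 0     0      0   0     1  0 ]
  [ 0     0      0   0     0  1 ]
ρ1 := ρ1 − 1/13·ρ3
  [ 1  9/13  -5/13  -4  0  0 ]
  [ 0     1     -2   0  0  0 ]
  [ 0     0      0   0  1  0 ]
  [ 0     0      0   0  0  1 ]
ρ1 := ρ1 − 9/13·ρ2
  [ 1  0   1  -4  0  0 ]
  [ 0  1  -2   0  0  0 ]
  [ 0  0   0   0  1  0 ]
  [ 0  0   0   0  0  1 ]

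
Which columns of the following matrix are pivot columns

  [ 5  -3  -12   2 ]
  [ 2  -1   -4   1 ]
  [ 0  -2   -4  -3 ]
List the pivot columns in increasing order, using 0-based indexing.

ρ1 → 1/5·ρ1
  [ 1  -3/5  -12/5  2/5 ]
  [ 2    -1     -4    1 ]
  [ 0    -2     -4   -3 ]
ρ2 → ρ2 − 2·ρ1
  [ 1  -3/5  -12/5  2/5 ]
  [ 0   1/5    4/5  1/5 ]
  [ 0    -2     -4   -3 ]
ρ2 → 5·ρ2
  [ 1  -3/5  -12/5  2/5 ]
  [ 0     1      4    1 ]
  [ 0    -2     -4   -3 ]
ρ3 → ρ3 + 2·ρ2
  [ 1  -3/5  -12/5  2/5 ]
  [ 0     1      4    1 ]
  [ 0     0      4   -1 ]
ρ3 → 1/4·ρ3
  [ 1  -3/5  -12/5   2/5 ]
  [ 0     1      4     1 ]
  [ 0     0      1  -1/4 ]
ρ2 → ρ2 − 4·ρ3
  [ 1  -3/5  -12/5   2/5 ]
  [ 0     1      0     2 ]
  [ 0     0      1  -1/4 ]
ρ1 → ρ1 + 12/5·ρ3
  [ 1  -3/5  0  -1/5 ]
  [ 0     1  0     2 ]
  [ 0     0  1  -1/4 ]
ρ1 → ρ1 + 3/5·ρ2
  [ 1  0  0     1 ]
  [ 0  1  0     2 ]
  [ 0  0  1  -1/4 ]
Pivot columns are the columns containing a leading 1.

0, 1, 2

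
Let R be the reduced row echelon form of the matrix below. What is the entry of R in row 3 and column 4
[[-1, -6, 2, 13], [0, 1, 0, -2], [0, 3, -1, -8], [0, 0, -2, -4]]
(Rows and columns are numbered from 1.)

R1 := -1·R1
  [ 1  6  -2  -13 ]
  [ 0  1   0   -2 ]
  [ 0  3  -1   -8 ]
  [ 0  0  -2   -4 ]
R3 := R3 − 3·R2
  [ 1  6  -2  -13 ]
  [ 0  1   0   -2 ]
  [ 0  0  -1   -2 ]
  [ 0  0  -2   -4 ]
R3 := -1·R3
  [ 1  6  -2  -13 ]
  [ 0  1   0   -2 ]
  [ 0  0   1    2 ]
  [ 0  0  -2   -4 ]
R4 := R4 + 2·R3
  [ 1  6  -2  -13 ]
  [ 0  1   0   -2 ]
  [ 0  0   1    2 ]
  [ 0  0   0    0 ]
R1 := R1 + 2·R3
  [ 1  6  0  -9 ]
  [ 0  1  0  -2 ]
  [ 0  0  1   2 ]
  [ 0  0  0   0 ]
R1 := R1 − 6·R2
  [ 1  0  0   3 ]
  [ 0  1  0  -2 ]
  [ 0  0  1   2 ]
  [ 0  0  0   0 ]

2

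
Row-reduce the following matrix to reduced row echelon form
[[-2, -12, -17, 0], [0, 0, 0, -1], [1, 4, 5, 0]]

R1 ← -1/2·R1
  [ 1  6  17/2   0 ]
  [ 0  0     0  -1 ]
  [ 1  4     5   0 ]
R3 ← R3 − R1
  [ 1   6  17/2   0 ]
  [ 0   0     0  -1 ]
  [ 0  -2  -7/2   0 ]
R2 ↔ R3
  [ 1   6  17/2   0 ]
  [ 0  -2  -7/2   0 ]
  [ 0   0     0  -1 ]
R2 ← -1/2·R2
  [ 1  6  17/2   0 ]
  [ 0  1   7/4   0 ]
  [ 0  0     0  -1 ]
R3 ← -1·R3
  [ 1  6  17/2  0 ]
  [ 0  1   7/4  0 ]
  [ 0  0     0  1 ]
R1 ← R1 − 6·R2
  [ 1  0   -2  0 ]
  [ 0  1  7/4  0 ]
  [ 0  0    0  1 ]

[[1, 0, -2, 0], [0, 1, 7/4, 0], [0, 0, 0, 1]]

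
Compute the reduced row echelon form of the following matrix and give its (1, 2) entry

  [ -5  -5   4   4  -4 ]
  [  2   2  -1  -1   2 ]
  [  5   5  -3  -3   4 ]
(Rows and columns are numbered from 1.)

1

R1 ← -1/5·R1
  [ 1  1  -4/5  -4/5  4/5 ]
  [ 2  2    -1    -1    2 ]
  [ 5  5    -3    -3    4 ]
R2 ← R2 − 2·R1
  [ 1  1  -4/5  -4/5  4/5 ]
  [ 0  0   3/5   3/5  2/5 ]
  [ 5  5    -3    -3    4 ]
R3 ← R3 − 5·R1
  [ 1  1  -4/5  -4/5  4/5 ]
  [ 0  0   3/5   3/5  2/5 ]
  [ 0  0     1     1    0 ]
R2 ← 5/3·R2
  [ 1  1  -4/5  -4/5  4/5 ]
  [ 0  0     1     1  2/3 ]
  [ 0  0     1     1    0 ]
R3 ← R3 − R2
  [ 1  1  -4/5  -4/5   4/5 ]
  [ 0  0     1     1   2/3 ]
  [ 0  0     0     0  -2/3 ]
R3 ← -3/2·R3
  [ 1  1  -4/5  -4/5  4/5 ]
  [ 0  0     1     1  2/3 ]
  [ 0  0     0     0    1 ]
R2 ← R2 − 2/3·R3
  [ 1  1  -4/5  -4/5  4/5 ]
  [ 0  0     1     1    0 ]
  [ 0  0     0     0    1 ]
R1 ← R1 − 4/5·R3
  [ 1  1  -4/5  -4/5  0 ]
  [ 0  0     1     1  0 ]
  [ 0  0     0     0  1 ]
R1 ← R1 + 4/5·R2
  [ 1  1  0  0  0 ]
  [ 0  0  1  1  0 ]
  [ 0  0  0  0  1 ]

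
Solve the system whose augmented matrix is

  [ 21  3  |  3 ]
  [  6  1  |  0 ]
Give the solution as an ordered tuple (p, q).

ρ1 → 1/21·ρ1
ρ2 → ρ2 − 6·ρ1
ρ2 → 7·ρ2
ρ1 → ρ1 − 1/7·ρ2
Reading off the last column: p = 1, q = -6.

(1, -6)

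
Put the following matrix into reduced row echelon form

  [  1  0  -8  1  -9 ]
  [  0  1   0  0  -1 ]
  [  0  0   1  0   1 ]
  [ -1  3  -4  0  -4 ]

[[1, 0, 0, 0, -3], [0, 1, 0, 0, -1], [0, 0, 1, 0, 1], [0, 0, 0, 1, 2]]

R4 → R4 + R1
  [ 1  0   -8  1   -9 ]
  [ 0  1    0  0   -1 ]
  [ 0  0    1  0    1 ]
  [ 0  3  -12  1  -13 ]
R4 → R4 − 3·R2
  [ 1  0   -8  1   -9 ]
  [ 0  1    0  0   -1 ]
  [ 0  0    1  0    1 ]
  [ 0  0  -12  1  -10 ]
R4 → R4 + 12·R3
  [ 1  0  -8  1  -9 ]
  [ 0  1   0  0  -1 ]
  [ 0  0   1  0   1 ]
  [ 0  0   0  1   2 ]
R1 → R1 − R4
  [ 1  0  -8  0  -11 ]
  [ 0  1   0  0   -1 ]
  [ 0  0   1  0    1 ]
  [ 0  0   0  1    2 ]
R1 → R1 + 8·R3
  [ 1  0  0  0  -3 ]
  [ 0  1  0  0  -1 ]
  [ 0  0  1  0   1 ]
  [ 0  0  0  1   2 ]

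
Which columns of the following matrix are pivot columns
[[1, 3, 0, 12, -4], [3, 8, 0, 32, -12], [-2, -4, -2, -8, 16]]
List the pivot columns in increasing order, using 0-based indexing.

0, 1, 2

R2 -> R2 − 3·R1
  [  1   3   0  12  -4 ]
  [  0  -1   0  -4   0 ]
  [ -2  -4  -2  -8  16 ]
R3 -> R3 + 2·R1
  [ 1   3   0  12  -4 ]
  [ 0  -1   0  -4   0 ]
  [ 0   2  -2  16   8 ]
R2 -> -1·R2
  [ 1  3   0  12  -4 ]
  [ 0  1   0   4   0 ]
  [ 0  2  -2  16   8 ]
R3 -> R3 − 2·R2
  [ 1  3   0  12  -4 ]
  [ 0  1   0   4   0 ]
  [ 0  0  -2   8   8 ]
R3 -> -1/2·R3
  [ 1  3  0  12  -4 ]
  [ 0  1  0   4   0 ]
  [ 0  0  1  -4  -4 ]
R1 -> R1 − 3·R2
  [ 1  0  0   0  -4 ]
  [ 0  1  0   4   0 ]
  [ 0  0  1  -4  -4 ]
Pivot columns are the columns containing a leading 1.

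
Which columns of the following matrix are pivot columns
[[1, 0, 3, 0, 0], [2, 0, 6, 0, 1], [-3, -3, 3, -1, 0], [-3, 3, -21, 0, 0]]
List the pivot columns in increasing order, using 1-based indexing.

ρ2 → ρ2 − 2·ρ1
  [  1   0    3   0  0 ]
  [  0   0    0   0  1 ]
  [ -3  -3    3  -1  0 ]
  [ -3   3  -21   0  0 ]
ρ3 → ρ3 + 3·ρ1
  [  1   0    3   0  0 ]
  [  0   0    0   0  1 ]
  [  0  -3   12  -1  0 ]
  [ -3   3  -21   0  0 ]
ρ4 → ρ4 + 3·ρ1
  [ 1   0    3   0  0 ]
  [ 0   0    0   0  1 ]
  [ 0  -3   12  -1  0 ]
  [ 0   3  -12   0  0 ]
ρ2 ↔ ρ3
  [ 1   0    3   0  0 ]
  [ 0  -3   12  -1  0 ]
  [ 0   0    0   0  1 ]
  [ 0   3  -12   0  0 ]
ρ2 → -1/3·ρ2
  [ 1  0    3    0  0 ]
  [ 0  1   -4  1/3  0 ]
  [ 0  0    0    0  1 ]
  [ 0  3  -12    0  0 ]
ρ4 → ρ4 − 3·ρ2
  [ 1  0   3    0  0 ]
  [ 0  1  -4  1/3  0 ]
  [ 0  0   0    0  1 ]
  [ 0  0   0   -1  0 ]
ρ3 ↔ ρ4
  [ 1  0   3    0  0 ]
  [ 0  1  -4  1/3  0 ]
  [ 0  0   0   -1  0 ]
  [ 0  0   0    0  1 ]
ρ3 → -1·ρ3
  [ 1  0   3    0  0 ]
  [ 0  1  -4  1/3  0 ]
  [ 0  0   0    1  0 ]
  [ 0  0   0    0  1 ]
ρ2 → ρ2 − 1/3·ρ3
  [ 1  0   3  0  0 ]
  [ 0  1  -4  0  0 ]
  [ 0  0   0  1  0 ]
  [ 0  0   0  0  1 ]
Pivot columns are the columns containing a leading 1.

1, 2, 4, 5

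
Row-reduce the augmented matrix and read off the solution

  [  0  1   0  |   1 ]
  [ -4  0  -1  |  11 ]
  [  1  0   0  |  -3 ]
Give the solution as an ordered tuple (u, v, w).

(-3, 1, 1)

R1 <-> R2
  [ -4  0  -1  |  11 ]
  [  0  1   0  |   1 ]
  [  1  0   0  |  -3 ]
R1 -> -1/4·R1
  [ 1  0  1/4  |  -11/4 ]
  [ 0  1    0  |      1 ]
  [ 1  0    0  |     -3 ]
R3 -> R3 − R1
  [ 1  0   1/4  |  -11/4 ]
  [ 0  1     0  |      1 ]
  [ 0  0  -1/4  |   -1/4 ]
R3 -> -4·R3
  [ 1  0  1/4  |  -11/4 ]
  [ 0  1    0  |      1 ]
  [ 0  0    1  |      1 ]
R1 -> R1 − 1/4·R3
  [ 1  0  0  |  -3 ]
  [ 0  1  0  |   1 ]
  [ 0  0  1  |   1 ]
Reading off the last column: u = -3, v = 1, w = 1.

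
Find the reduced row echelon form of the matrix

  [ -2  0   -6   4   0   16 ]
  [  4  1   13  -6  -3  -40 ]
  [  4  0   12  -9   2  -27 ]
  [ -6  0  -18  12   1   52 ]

ρ1 ← -1/2·ρ1
ρ2 ← ρ2 − 4·ρ1
ρ3 ← ρ3 − 4·ρ1
ρ4 ← ρ4 + 6·ρ1
ρ3 ← -1·ρ3
ρ3 ← ρ3 + 2·ρ4
ρ2 ← ρ2 + 3·ρ4
ρ2 ← ρ2 − 2·ρ3
ρ1 ← ρ1 + 2·ρ3

[[1, 0, 3, 0, 0, -2], [0, 1, 1, 0, 0, -2], [0, 0, 0, 1, 0, 3], [0, 0, 0, 0, 1, 4]]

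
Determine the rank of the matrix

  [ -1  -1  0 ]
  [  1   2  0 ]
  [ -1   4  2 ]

r1 → -1·r1
  [  1  1  0 ]
  [  1  2  0 ]
  [ -1  4  2 ]
r2 → r2 − r1
  [  1  1  0 ]
  [  0  1  0 ]
  [ -1  4  2 ]
r3 → r3 + r1
  [ 1  1  0 ]
  [ 0  1  0 ]
  [ 0  5  2 ]
r3 → r3 − 5·r2
  [ 1  1  0 ]
  [ 0  1  0 ]
  [ 0  0  2 ]
r3 → 1/2·r3
  [ 1  1  0 ]
  [ 0  1  0 ]
  [ 0  0  1 ]
r1 → r1 − r2
  [ 1  0  0 ]
  [ 0  1  0 ]
  [ 0  0  1 ]
The reduced form has 3 nonzero rows.

rank = 3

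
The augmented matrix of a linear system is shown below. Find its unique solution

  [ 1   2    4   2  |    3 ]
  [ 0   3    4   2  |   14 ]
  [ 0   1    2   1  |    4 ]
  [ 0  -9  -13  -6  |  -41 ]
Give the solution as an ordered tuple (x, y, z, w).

R2 ← 1/3·R2
R3 ← R3 − R2
R4 ← R4 + 9·R2
R3 ← 3/2·R3
R4 ← R4 + R3
R4 ← 2·R4
R3 ← R3 − 1/2·R4
R2 ← R2 − 2/3·R4
R1 ← R1 − 2·R4
R2 ← R2 − 4/3·R3
R1 ← R1 − 4·R3
R1 ← R1 − 2·R2
Reading off the last column: x = -5, y = 6, z = -1, w = 0.

(-5, 6, -1, 0)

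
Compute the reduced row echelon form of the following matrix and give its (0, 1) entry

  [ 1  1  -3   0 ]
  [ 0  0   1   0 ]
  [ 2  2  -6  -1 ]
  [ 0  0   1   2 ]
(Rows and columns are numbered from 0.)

1

Subtract 2 times R1 from R3.
  [ 1  1  -3   0 ]
  [ 0  0   1   0 ]
  [ 0  0   0  -1 ]
  [ 0  0   1   2 ]
Subtract R2 from R4.
  [ 1  1  -3   0 ]
  [ 0  0   1   0 ]
  [ 0  0   0  -1 ]
  [ 0  0   0   2 ]
Multiply R3 by -1.
  [ 1  1  -3  0 ]
  [ 0  0   1  0 ]
  [ 0  0   0  1 ]
  [ 0  0   0  2 ]
Subtract 2 times R3 from R4.
  [ 1  1  -3  0 ]
  [ 0  0   1  0 ]
  [ 0  0   0  1 ]
  [ 0  0   0  0 ]
Add 3 times R2 to R1.
  [ 1  1  0  0 ]
  [ 0  0  1  0 ]
  [ 0  0  0  1 ]
  [ 0  0  0  0 ]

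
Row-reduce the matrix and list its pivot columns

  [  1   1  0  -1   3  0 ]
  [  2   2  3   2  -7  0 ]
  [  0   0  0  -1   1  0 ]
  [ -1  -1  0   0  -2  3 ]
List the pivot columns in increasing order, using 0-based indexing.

ρ2 -> ρ2 − 2·ρ1
  [  1   1  0  -1    3  0 ]
  [  0   0  3   4  -13  0 ]
  [  0   0  0  -1    1  0 ]
  [ -1  -1  0   0   -2  3 ]
ρ4 -> ρ4 + ρ1
  [ 1  1  0  -1    3  0 ]
  [ 0  0  3   4  -13  0 ]
  [ 0  0  0  -1    1  0 ]
  [ 0  0  0  -1    1  3 ]
ρ2 -> 1/3·ρ2
  [ 1  1  0   -1      3  0 ]
  [ 0  0  1  4/3  -13/3  0 ]
  [ 0  0  0   -1      1  0 ]
  [ 0  0  0   -1      1  3 ]
ρ3 -> -1·ρ3
  [ 1  1  0   -1      3  0 ]
  [ 0  0  1  4/3  -13/3  0 ]
  [ 0  0  0    1     -1  0 ]
  [ 0  0  0   -1      1  3 ]
ρ4 -> ρ4 + ρ3
  [ 1  1  0   -1      3  0 ]
  [ 0  0  1  4/3  -13/3  0 ]
  [ 0  0  0    1     -1  0 ]
  [ 0  0  0    0      0  3 ]
ρ4 -> 1/3·ρ4
  [ 1  1  0   -1      3  0 ]
  [ 0  0  1  4/3  -13/3  0 ]
  [ 0  0  0    1     -1  0 ]
  [ 0  0  0    0      0  1 ]
ρ2 -> ρ2 − 4/3·ρ3
  [ 1  1  0  -1   3  0 ]
  [ 0  0  1   0  -3  0 ]
  [ 0  0  0   1  -1  0 ]
  [ 0  0  0   0   0  1 ]
ρ1 -> ρ1 + ρ3
  [ 1  1  0  0   2  0 ]
  [ 0  0  1  0  -3  0 ]
  [ 0  0  0  1  -1  0 ]
  [ 0  0  0  0   0  1 ]
Pivot columns are the columns containing a leading 1.

0, 2, 3, 5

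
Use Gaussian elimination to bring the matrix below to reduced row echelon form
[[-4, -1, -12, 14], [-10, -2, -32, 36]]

[[1, 0, 4, -4], [0, 1, -4, 2]]

R1 → -1/4·R1
  [   1  1/4    3  -7/2 ]
  [ -10   -2  -32    36 ]
R2 → R2 + 10·R1
  [ 1  1/4   3  -7/2 ]
  [ 0  1/2  -2     1 ]
R2 → 2·R2
  [ 1  1/4   3  -7/2 ]
  [ 0    1  -4     2 ]
R1 → R1 − 1/4·R2
  [ 1  0   4  -4 ]
  [ 0  1  -4   2 ]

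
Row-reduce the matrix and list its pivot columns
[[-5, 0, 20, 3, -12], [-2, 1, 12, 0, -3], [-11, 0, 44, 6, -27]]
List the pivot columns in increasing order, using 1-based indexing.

1, 2, 4

ρ1 := -1/5·ρ1
  [   1  0  -4  -3/5  12/5 ]
  [  -2  1  12     0    -3 ]
  [ -11  0  44     6   -27 ]
ρ2 := ρ2 + 2·ρ1
  [   1  0  -4  -3/5  12/5 ]
  [   0  1   4  -6/5   9/5 ]
  [ -11  0  44     6   -27 ]
ρ3 := ρ3 + 11·ρ1
  [ 1  0  -4  -3/5  12/5 ]
  [ 0  1   4  -6/5   9/5 ]
  [ 0  0   0  -3/5  -3/5 ]
ρ3 := -5/3·ρ3
  [ 1  0  -4  -3/5  12/5 ]
  [ 0  1   4  -6/5   9/5 ]
  [ 0  0   0     1     1 ]
ρ2 := ρ2 + 6/5·ρ3
  [ 1  0  -4  -3/5  12/5 ]
  [ 0  1   4     0     3 ]
  [ 0  0   0     1     1 ]
ρ1 := ρ1 + 3/5·ρ3
  [ 1  0  -4  0  3 ]
  [ 0  1   4  0  3 ]
  [ 0  0   0  1  1 ]
Pivot columns are the columns containing a leading 1.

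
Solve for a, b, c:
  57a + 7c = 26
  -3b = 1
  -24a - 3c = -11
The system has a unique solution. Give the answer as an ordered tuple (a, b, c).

Form the augmented matrix and row-reduce:
  [  57   0   7  |   26 ]
  [   0  -3   0  |    1 ]
  [ -24   0  -3  |  -11 ]
R1 := 1/57·R1
R3 := R3 + 24·R1
R2 := -1/3·R2
R3 := -19·R3
R1 := R1 − 7/57·R3
Reading off the last column: a = 1/3, b = -1/3, c = 1.

(1/3, -1/3, 1)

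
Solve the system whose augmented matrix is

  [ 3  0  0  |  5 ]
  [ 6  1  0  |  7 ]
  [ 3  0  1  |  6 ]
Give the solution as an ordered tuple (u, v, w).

(5/3, -3, 1)

Multiply ρ1 by 1/3.
  [ 1  0  0  |  5/3 ]
  [ 6  1  0  |    7 ]
  [ 3  0  1  |    6 ]
Subtract 6 times ρ1 from ρ2.
  [ 1  0  0  |  5/3 ]
  [ 0  1  0  |   -3 ]
  [ 3  0  1  |    6 ]
Subtract 3 times ρ1 from ρ3.
  [ 1  0  0  |  5/3 ]
  [ 0  1  0  |   -3 ]
  [ 0  0  1  |    1 ]
Reading off the last column: u = 5/3, v = -3, w = 1.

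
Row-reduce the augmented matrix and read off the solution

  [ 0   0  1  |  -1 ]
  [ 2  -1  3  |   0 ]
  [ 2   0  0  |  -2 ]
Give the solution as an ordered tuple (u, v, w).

R1 ↔ R2
  [ 2  -1  3  |   0 ]
  [ 0   0  1  |  -1 ]
  [ 2   0  0  |  -2 ]
R1 → 1/2·R1
  [ 1  -1/2  3/2  |   0 ]
  [ 0     0    1  |  -1 ]
  [ 2     0    0  |  -2 ]
R3 → R3 − 2·R1
  [ 1  -1/2  3/2  |   0 ]
  [ 0     0    1  |  -1 ]
  [ 0     1   -3  |  -2 ]
R2 ↔ R3
  [ 1  -1/2  3/2  |   0 ]
  [ 0     1   -3  |  -2 ]
  [ 0     0    1  |  -1 ]
R2 → R2 + 3·R3
  [ 1  -1/2  3/2  |   0 ]
  [ 0     1    0  |  -5 ]
  [ 0     0    1  |  -1 ]
R1 → R1 − 3/2·R3
  [ 1  -1/2  0  |  3/2 ]
  [ 0     1  0  |   -5 ]
  [ 0     0  1  |   -1 ]
R1 → R1 + 1/2·R2
  [ 1  0  0  |  -1 ]
  [ 0  1  0  |  -5 ]
  [ 0  0  1  |  -1 ]
Reading off the last column: u = -1, v = -5, w = -1.

(-1, -5, -1)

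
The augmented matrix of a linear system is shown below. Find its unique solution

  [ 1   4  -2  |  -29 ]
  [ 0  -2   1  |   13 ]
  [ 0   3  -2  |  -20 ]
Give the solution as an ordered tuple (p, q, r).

(-3, -6, 1)

Multiply ρ2 by -1/2.
  [ 1  4    -2  |    -29 ]
  [ 0  1  -1/2  |  -13/2 ]
  [ 0  3    -2  |    -20 ]
Subtract 3 times ρ2 from ρ3.
  [ 1  4    -2  |    -29 ]
  [ 0  1  -1/2  |  -13/2 ]
  [ 0  0  -1/2  |   -1/2 ]
Multiply ρ3 by -2.
  [ 1  4    -2  |    -29 ]
  [ 0  1  -1/2  |  -13/2 ]
  [ 0  0     1  |      1 ]
Add 1/2 times ρ3 to ρ2.
  [ 1  4  -2  |  -29 ]
  [ 0  1   0  |   -6 ]
  [ 0  0   1  |    1 ]
Add 2 times ρ3 to ρ1.
  [ 1  4  0  |  -27 ]
  [ 0  1  0  |   -6 ]
  [ 0  0  1  |    1 ]
Subtract 4 times ρ2 from ρ1.
  [ 1  0  0  |  -3 ]
  [ 0  1  0  |  -6 ]
  [ 0  0  1  |   1 ]
Reading off the last column: p = -3, q = -6, r = 1.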